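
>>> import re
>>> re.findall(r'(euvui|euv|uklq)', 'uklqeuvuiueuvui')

['uklq', 'euvui', 'euvui']

Alternation tries branches left to right and keeps the first one that lets the overall match succeed at that position.
Walking the string: at [0:4] match 'uklq', group 1 = 'uklq'; at [4:9] match 'euvui', group 1 = 'euvui'; at [10:15] match 'euvui', group 1 = 'euvui'.
`findall` collects group 1 from each match (3 total).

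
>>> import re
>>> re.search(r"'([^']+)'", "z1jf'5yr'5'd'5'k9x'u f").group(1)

'5yr'

`search` walks the string left to right and returns the first match it finds.
The match spans [4:9] → "'5yr'".
Captured: group 1 = '5yr'.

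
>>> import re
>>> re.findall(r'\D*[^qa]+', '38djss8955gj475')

['38djss8955gj475']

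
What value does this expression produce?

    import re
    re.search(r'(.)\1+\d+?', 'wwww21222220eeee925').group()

'wwww2'

A backreference is literal: `\1` must see the identical characters the first group matched.
`re.search` scans for the first position where the pattern succeeds.
The match spans [0:5] → 'wwww2'.
Captured: group 1 = 'w'.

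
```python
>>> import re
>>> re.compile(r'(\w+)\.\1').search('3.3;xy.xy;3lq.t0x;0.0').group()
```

'3.3'

A backreference is literal: `\1` must see the identical characters the first group matched.
The match spans [0:3] → '3.3'.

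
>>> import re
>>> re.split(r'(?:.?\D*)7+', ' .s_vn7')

['', '']

Pattern: optionally any character, then zero or more of a non-digit (non-capturing group); then one or more of a literal '7'.
Matches to split on: at [0:7] → ' .s_vn7'.
Each match becomes a cut point; 2 segments remain.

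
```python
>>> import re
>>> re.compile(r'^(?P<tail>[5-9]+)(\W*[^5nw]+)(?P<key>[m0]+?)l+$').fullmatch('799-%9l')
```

None

`re.fullmatch` requires the pattern to consume the entire string.
Here the pattern can't cover the whole string, so the call returns None.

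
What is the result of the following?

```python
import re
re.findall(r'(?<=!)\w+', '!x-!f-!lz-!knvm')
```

The lookaround is zero-width — it requires the adjacent text to match without consuming it, so the asserted text isn't part of the match.
Since nothing is captured, `findall` lists the 4 matched substrings directly.

['x', 'f', 'lz', 'knvm']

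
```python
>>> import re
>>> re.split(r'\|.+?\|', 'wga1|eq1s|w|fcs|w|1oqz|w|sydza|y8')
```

A `+?`/`*?`/`{m,n}?` starts at its minimum and grows only as far as needed for what follows to match.
Matches to split on: at [4:10] → '|eq1s|'; at [11:16] → '|fcs|'; at [17:23] → '|1oqz|'; at [24:31] → '|sydza|'.
The string is cut at each match, leaving 5 pieces.

['wga1', 'w', 'w', 'w', 'y8']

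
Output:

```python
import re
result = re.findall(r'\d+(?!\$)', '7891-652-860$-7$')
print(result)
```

A negative assertion filters positions out without eating any characters.
No capturing groups, so `findall` returns the 3 full match strings.

['7891', '652', '86']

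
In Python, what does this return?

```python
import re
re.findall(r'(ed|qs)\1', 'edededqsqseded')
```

['ed', 'qs', 'ed']

`\1` has to match the exact text group 1 already captured.
Because there's exactly one group, `findall` drops the full match and keeps group 1 from each hit.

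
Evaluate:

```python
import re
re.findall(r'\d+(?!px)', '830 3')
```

['830', '3']

`(?!…)`/`(?<!…)` only lets a position through if the neighbouring text does NOT match; no characters are consumed.
With no groups in the pattern, `findall` gives back each whole match — 2 here.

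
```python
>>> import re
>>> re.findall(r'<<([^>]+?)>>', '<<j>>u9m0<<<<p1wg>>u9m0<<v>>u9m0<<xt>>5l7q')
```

Scanning left to right: at [0:5] match '<<j>>', group 1 = 'j'; at [9:19] match '<<<<p1wg>>', group 1 = '<<p1wg'; at [23:28] match '<<v>>', group 1 = 'v'; at [32:38] match '<<xt>>', group 1 = 'xt'.
One capturing group, so `findall` returns just the captured substring from each match — 4 in all.

['j', '<<p1wg', 'v', 'xt']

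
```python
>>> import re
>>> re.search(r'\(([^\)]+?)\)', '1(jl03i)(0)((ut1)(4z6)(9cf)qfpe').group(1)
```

'jl03i'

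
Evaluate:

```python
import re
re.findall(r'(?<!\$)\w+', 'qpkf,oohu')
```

['qpkf', 'oohu']

`(?!…)`/`(?<!…)` only lets a position through if the neighbouring text does NOT match; no characters are consumed.
No capturing groups, so `findall` returns the 2 full match strings.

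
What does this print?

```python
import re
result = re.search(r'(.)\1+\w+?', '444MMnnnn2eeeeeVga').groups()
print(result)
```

('4',)

The match spans [0:4] → '444M'.
Captured: group 1 = '4'.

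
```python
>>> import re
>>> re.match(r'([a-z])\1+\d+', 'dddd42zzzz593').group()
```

'dddd42'

With `match`, the pattern is implicitly anchored at the beginning.
The match spans [0:6] → 'dddd42'.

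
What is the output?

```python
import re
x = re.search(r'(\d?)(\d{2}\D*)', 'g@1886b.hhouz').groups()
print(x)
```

The pattern matches optionally a digit (captured); then exactly 2 of a digit, then zero or more of a non-digit (captured).
`re.search` tries every starting position until one works.
The match spans [2:5] → '188'.
Captured: group 1 = '1', group 2 = '88'.

('1', '88')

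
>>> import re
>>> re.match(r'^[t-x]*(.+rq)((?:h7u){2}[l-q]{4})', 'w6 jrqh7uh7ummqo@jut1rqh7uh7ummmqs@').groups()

The pattern matches anchored at the start of the string; then zero or more of a character in [t-x]; then one or more of any character, then the literal 'rq' (captured); then the literal 'h7u' repeated 2 times, then exactly 4 of a character in [l-q] (captured).
`re.match` won't scan ahead — the pattern has to work from the very first character.
The match spans [0:33] → 'w6 jrqh7uh7ummqo@jut1rqh7uh7ummmq'.
Captured: group 1 = '6 jrqh7uh7ummqo@jut1rq', group 2 = 'h7uh7ummmq'.

('6 jrqh7uh7ummqo@jut1rq', 'h7uh7ummmq')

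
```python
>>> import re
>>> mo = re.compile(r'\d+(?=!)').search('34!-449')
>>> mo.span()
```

The `(?=…)`/`(?<=…)` assertion just peeks at neighbouring text; it doesn't advance the match position.
The match spans [0:2] → '34'.

(0, 2)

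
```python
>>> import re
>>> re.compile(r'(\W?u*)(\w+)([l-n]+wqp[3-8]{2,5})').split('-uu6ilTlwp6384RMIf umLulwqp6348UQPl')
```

['-uu6ilTlwp6384RMIf', ' u', 'mLu', 'lwqp6348', 'UQPl']

This matches optionally a non-word character, then zero or more of the literal 'u' (captured); then one or more of a word character (captured); then one or more of a character in [l-n], then the literal 'wqp', then 2 to 5 of a character in [3-8] (captured).
`re.split` interleaves the captured-group text with the surrounding fragments.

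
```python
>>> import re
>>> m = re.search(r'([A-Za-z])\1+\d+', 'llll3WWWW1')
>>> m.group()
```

`\1` has to match the exact text group 1 already captured.
`search` walks the string left to right and returns the first match it finds.
The match spans [0:5] → 'llll3'.
Captured: group 1 = 'l'.

'llll3'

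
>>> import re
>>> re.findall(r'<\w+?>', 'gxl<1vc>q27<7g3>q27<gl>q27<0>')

With no groups in the pattern, `findall` gives back each whole match — 4 here.

['<1vc>', '<7g3>', '<gl>', '<0>']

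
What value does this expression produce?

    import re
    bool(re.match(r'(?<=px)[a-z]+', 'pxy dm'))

False

The `(?=…)`/`(?<=…)` assertion just peeks at neighbouring text; it doesn't advance the match position.
`re.match` won't scan ahead — the pattern has to work from the very first character.
Here the pattern fails at index 0, so the call returns None, and `bool(None)` is False.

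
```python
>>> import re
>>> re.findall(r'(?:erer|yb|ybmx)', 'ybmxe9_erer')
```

['yb', 'erer']

`|` is ordered: at each position the engine commits to the first alternative that works.
Matches: at [0:2] → 'yb'; at [7:11] → 'erer'.
Since nothing is captured, `findall` lists the 2 matched substrings directly.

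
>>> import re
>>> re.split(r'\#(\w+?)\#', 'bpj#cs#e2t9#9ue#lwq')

['bpj', 'cs', 'e2t9', '9ue', 'lwq']

Matches to split on: at [3:7] → '#cs#'; at [11:16] → '#9ue#'.
With a capturing group present, the delimiter's captured portion is kept in the result list.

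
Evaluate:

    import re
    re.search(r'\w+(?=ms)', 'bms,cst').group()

'b'

The lookaround is zero-width — it requires the adjacent text to match without consuming it, so the asserted text isn't part of the match.
`re.search` tries every starting position until one works.
The match spans [0:1] → 'b'.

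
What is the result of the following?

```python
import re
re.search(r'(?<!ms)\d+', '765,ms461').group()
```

'765'

`(?!…)`/`(?<!…)` only lets a position through if the neighbouring text does NOT match; no characters are consumed.
`search` walks the string left to right and returns the first match it finds.
The match spans [0:3] → '765'.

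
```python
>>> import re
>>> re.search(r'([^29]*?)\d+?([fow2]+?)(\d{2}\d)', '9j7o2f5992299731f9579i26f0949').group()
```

Pattern: zero or more of any character except [29] (lazy) (captured); then one or more of a digit (lazy); then one or more of one of [fow2] (lazy) (captured); then exactly 2 of a digit, then a digit (captured).
`re.search` tries every starting position until one works.
The match spans [1:9] → 'j7o2f599'.
Captured: group 1 = 'j', group 2 = 'o2f', group 3 = '599'.

'j7o2f599'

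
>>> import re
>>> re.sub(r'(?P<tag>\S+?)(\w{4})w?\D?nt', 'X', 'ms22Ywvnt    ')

'X    '

Every occurrence is swapped for 'X'.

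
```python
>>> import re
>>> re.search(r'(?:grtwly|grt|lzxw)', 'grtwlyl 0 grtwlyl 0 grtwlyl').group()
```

'grtwly'

Alternation tries branches left to right and keeps the first one that lets the overall match succeed at that position.
Unlike `match`, `search` isn't anchored — it looks for the pattern anywhere in the string.
The match spans [0:6] → 'grtwly'.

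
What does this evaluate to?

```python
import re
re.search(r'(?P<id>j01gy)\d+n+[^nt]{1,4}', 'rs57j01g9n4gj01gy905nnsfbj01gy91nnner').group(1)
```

The pattern matches the literal 'j0', then the literal '1gy' (captured as 'id'); then one or more of a digit, then one or more of a literal 'n', then 1 to 4 of any character except [nt].
`re.search` scans for the first position where the pattern succeeds.
The match spans [12:26] → 'j01gy905nnsfbj'.
Captured: group 1 = 'j01gy'.

'j01gy'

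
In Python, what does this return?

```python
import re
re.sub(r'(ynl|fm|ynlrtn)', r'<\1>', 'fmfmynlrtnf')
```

Alternation isn't longest-match — the leftmost alternative that fits at this position is chosen.
Matches: at [0:2] → 'fm'; at [2:4] → 'fm'; at [4:7] → 'ynl'.
The replacement refers to a captured group, so each match is rewritten using its own captured text.

'<fm><fm><ynl>rtnf'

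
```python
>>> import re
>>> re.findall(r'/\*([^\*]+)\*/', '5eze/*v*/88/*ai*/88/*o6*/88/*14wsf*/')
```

Scanning left to right: at [4:9] match '/*v*/', group 1 = 'v'; at [11:17] match '/*ai*/', group 1 = 'ai'; at [19:25] match '/*o6*/', group 1 = 'o6'; at [27:36] match '/*14wsf*/', group 1 = '14wsf'.
`findall` collects group 1 from each match (4 total).

['v', 'ai', 'o6', '14wsf']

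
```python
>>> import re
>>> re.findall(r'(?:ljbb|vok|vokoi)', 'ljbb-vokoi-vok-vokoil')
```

['ljbb', 'vok', 'vok', 'vok']

`|` is ordered: at each position the engine commits to the first alternative that works.
With no groups in the pattern, `findall` gives back each whole match — 4 here.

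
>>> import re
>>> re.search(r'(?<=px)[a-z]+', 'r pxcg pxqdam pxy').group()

'cg'

The `(?=…)`/`(?<=…)` assertion just peeks at neighbouring text; it doesn't advance the match position.
`search` walks the string left to right and returns the first match it finds.
The match spans [4:6] → 'cg'.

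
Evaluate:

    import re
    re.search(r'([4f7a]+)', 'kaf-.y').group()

'af'

This matches one or more of one of [4f7a] (captured).
The match spans [1:3] → 'af'.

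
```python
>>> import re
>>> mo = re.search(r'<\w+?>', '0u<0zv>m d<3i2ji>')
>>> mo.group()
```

'<0zv>'

`re.search` scans for the first position where the pattern succeeds.
The match spans [2:7] → '<0zv>'.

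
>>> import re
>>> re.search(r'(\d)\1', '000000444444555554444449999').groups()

('0',)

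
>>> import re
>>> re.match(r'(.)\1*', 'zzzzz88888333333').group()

'zzzzz'

With `match`, the pattern is implicitly anchored at the beginning.
The match spans [0:5] → 'zzzzz'.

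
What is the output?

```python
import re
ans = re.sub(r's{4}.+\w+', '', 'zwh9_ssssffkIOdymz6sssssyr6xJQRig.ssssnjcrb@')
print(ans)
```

zwh9_@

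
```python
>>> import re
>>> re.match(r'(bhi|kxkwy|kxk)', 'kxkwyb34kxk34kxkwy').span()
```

Alternation isn't longest-match — the leftmost alternative that fits at this position is chosen.
With `match`, the pattern is implicitly anchored at the beginning.
The match spans [0:5] → 'kxkwy'.
Captured: group 1 = 'kxkwy'.

(0, 5)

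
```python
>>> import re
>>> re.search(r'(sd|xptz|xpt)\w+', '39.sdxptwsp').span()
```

(3, 11)

The match spans [3:11] → 'sdxptwsp'.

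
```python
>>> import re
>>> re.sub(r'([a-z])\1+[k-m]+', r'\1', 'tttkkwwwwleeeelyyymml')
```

The backreference `\1` re-matches whatever the first group consumed, character for character.
Matches: at [0:5] → 'tttkk'; at [5:10] → 'wwwwl'; at [10:15] → 'eeeel'; at [15:21] → 'yyymml'.
The replacement refers to a captured group, so each match is rewritten using its own captured text.

'twey'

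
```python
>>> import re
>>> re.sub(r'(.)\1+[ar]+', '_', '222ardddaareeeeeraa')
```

'___'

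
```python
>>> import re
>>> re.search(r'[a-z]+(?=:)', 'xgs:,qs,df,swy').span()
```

(0, 3)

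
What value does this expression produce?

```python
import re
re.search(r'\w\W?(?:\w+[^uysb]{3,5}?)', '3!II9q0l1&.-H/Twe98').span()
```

(0, 12)

Pattern: a word character, then optionally a non-word character; then one or more of a word character, then 3 to 5 of any character except [uysb] (lazy) (non-capturing group).
Unlike `match`, `search` isn't anchored — it looks for the pattern anywhere in the string.
The match spans [0:12] → '3!II9q0l1&.-'.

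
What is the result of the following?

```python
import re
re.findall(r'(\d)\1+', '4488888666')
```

['4', '8', '6']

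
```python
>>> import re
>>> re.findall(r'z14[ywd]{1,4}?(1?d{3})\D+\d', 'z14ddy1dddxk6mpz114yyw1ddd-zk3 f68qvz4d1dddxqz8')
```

Pattern: the literal 'z14', then 1 to 4 of one of [ywd] (lazy); then optionally the literal '1', then exactly 3 of the literal 'd' (captured); then one or more of a non-digit, then a digit.
Because there's exactly one group, `findall` drops the full match and keeps group 1 from the one hit.

['1ddd']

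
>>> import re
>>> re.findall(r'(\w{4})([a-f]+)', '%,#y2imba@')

[('y2im', 'ba')]

This matches exactly 4 of a word character (captured); then one or more of a character in [a-f] (captured).
2 groups means the one result is a tuple of 2 captured strings — 1 here.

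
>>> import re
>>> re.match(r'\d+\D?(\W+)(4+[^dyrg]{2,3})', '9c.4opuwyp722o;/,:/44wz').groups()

('.', '4opu')

Pattern: one or more of a digit, then optionally a non-digit; then one or more of a non-word character (captured); then one or more of a literal '4', then 2 to 3 of any character except [dyrg] (captured).
`re.match` only tries the pattern at the start of the string.
The match spans [0:7] → '9c.4opu'.
Captured: group 1 = '.', group 2 = '4opu'.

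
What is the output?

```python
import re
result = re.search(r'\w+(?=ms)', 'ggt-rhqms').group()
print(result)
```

rhq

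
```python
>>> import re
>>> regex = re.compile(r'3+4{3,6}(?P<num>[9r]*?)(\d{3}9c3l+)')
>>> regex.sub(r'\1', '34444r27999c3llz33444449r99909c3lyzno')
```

`\1` in the replacement pulls in group 1's text for each match.

'34444r27999c3llz9r9yzno'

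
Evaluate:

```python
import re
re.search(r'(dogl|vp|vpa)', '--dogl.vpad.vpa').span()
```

(2, 6)

`search` walks the string left to right and returns the first match it finds.
The match spans [2:6] → 'dogl'.
Captured: group 1 = 'dogl'.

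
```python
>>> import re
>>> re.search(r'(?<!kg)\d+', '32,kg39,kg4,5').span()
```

Because the assertion is negative and zero-width, positions next to the forbidden text are skipped.
`search` walks the string left to right and returns the first match it finds.
The match spans [0:2] → '32'.

(0, 2)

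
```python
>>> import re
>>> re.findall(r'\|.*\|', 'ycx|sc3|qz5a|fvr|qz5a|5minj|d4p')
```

['|sc3|qz5a|fvr|qz5a|5minj|']

Scanning left to right: at [3:28] → '|sc3|qz5a|fvr|qz5a|5minj|'.
`findall` yields the raw match text (1 of them) because the pattern has no groups.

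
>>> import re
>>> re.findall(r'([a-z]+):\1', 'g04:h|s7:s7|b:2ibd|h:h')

['h']

A backreference is literal: `\1` must see the identical characters the first group matched.
Walking the string: at [19:22] match 'h:h', group 1 = 'h'.
Because there's exactly one group, `findall` drops the full match and keeps group 1 from the one hit.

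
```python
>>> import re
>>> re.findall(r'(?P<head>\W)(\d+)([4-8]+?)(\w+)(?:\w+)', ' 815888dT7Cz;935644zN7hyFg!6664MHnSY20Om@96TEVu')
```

[(' ', '81588', '8', 'dT7C'), (';', '93564', '4', 'zN7hyF'), ('!', '666', '4', 'MHnSY20O'), ('@', '9', '6', 'TEV')]

Multiple groups make `findall` return tuples — one 4-tuple for each match.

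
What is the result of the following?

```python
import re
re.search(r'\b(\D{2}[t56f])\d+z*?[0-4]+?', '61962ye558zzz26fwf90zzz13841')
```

None

The pattern matches a word boundary (`\b`, zero-width); then exactly 2 of a non-digit, then one of [t56f] (captured); then one or more of a digit, then zero or more of the literal 'z' (lazy), then one or more of a character in [0-4] (lazy).
`search` walks the string left to right and returns the first match it finds.
Here no position works, so the call returns None.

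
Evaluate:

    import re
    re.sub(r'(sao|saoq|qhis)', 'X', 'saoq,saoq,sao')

'Xq,Xq,X'

Branches in `(...|...)` are attempted left-to-right; the first branch that allows the whole pattern to succeed is taken.
Matches: at [0:3] → 'sao'; at [5:8] → 'sao'; at [10:13] → 'sao'.
Each match is replaced by 'X'.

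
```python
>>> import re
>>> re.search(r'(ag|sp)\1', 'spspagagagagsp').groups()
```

A backreference is literal: `\1` must see the identical characters the first group matched.
`re.search` tries every starting position until one works.
The match spans [0:4] → 'spsp'.
Captured: group 1 = 'sp'.

('sp',)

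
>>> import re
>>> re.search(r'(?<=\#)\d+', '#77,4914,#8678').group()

The `(?=…)`/`(?<=…)` assertion just peeks at neighbouring text; it doesn't advance the match position.
`search` walks the string left to right and returns the first match it finds.
The match spans [1:3] → '77'.

'77'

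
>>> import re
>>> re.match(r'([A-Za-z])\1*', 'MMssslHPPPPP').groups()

('M',)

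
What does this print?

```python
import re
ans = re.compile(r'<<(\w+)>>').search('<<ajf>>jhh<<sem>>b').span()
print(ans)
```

(0, 7)

Unlike `match`, `search` isn't anchored — it looks for the pattern anywhere in the string.
The match spans [0:7] → '<<ajf>>'.
Captured: group 1 = 'ajf'.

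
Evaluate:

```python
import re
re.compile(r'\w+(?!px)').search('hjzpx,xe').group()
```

'hjzpx'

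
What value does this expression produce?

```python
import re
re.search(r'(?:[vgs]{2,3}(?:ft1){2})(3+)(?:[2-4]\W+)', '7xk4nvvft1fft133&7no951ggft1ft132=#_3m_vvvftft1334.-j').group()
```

'ggft1ft132=#'

Pattern: 2 to 3 of one of [vgs], then the literal 'ft1' repeated 2 times (non-capturing group); then one or more of a literal '3' (captured); then a character in [2-4], then one or more of a non-word character (non-capturing group).
The match spans [23:35] → 'ggft1ft132=#'.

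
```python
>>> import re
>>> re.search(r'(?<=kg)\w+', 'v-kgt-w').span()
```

Because the assertion is zero-width, the text it checks is not consumed and won't appear in the result.
`re.search` tries every starting position until one works.
The match spans [4:5] → 't'.

(4, 5)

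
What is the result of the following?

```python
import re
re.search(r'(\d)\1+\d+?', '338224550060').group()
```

'338'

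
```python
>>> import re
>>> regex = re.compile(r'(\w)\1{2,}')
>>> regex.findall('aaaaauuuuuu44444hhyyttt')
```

['a', 'u', '4', 't']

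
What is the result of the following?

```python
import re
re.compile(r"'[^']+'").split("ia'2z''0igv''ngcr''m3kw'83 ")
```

Matches to split on: at [2:6] → "'2z'"; at [6:12] → "'0igv'"; at [12:18] → "'ngcr'"; at [18:24] → "'m3kw'".
The string is cut at each match, leaving 5 pieces.

['ia', '', '', '', '83 ']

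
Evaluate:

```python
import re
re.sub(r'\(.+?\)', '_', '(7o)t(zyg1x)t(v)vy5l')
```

'_t_t_vy5l'

A non-greedy quantifier consumes as few characters as it can — just enough that the remainder of the pattern still matches from where it stops; whatever follows it matches normally.
`sub` substitutes '_' at each match site.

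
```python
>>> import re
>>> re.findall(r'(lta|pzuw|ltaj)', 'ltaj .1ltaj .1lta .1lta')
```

`|` is ordered: at each position the engine commits to the first alternative that works.
One capturing group, so `findall` returns just the captured substring from each match — 4 in all.

['lta', 'lta', 'lta', 'lta']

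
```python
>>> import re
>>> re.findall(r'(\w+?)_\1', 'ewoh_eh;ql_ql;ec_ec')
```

['ql', 'ec']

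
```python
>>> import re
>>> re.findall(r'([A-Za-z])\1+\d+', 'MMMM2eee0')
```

The backreference `\1` re-matches whatever the first group consumed, character for character.
Walking the string: at [0:5] match 'MMMM2', group 1 = 'M'; at [5:9] match 'eee0', group 1 = 'e'.
Because there's exactly one group, `findall` drops the full match and keeps group 1 from each hit.

['M', 'e']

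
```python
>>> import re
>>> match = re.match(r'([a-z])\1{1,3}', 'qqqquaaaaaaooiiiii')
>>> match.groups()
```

The match spans [0:4] → 'qqqq'.
Captured: group 1 = 'q'.

('q',)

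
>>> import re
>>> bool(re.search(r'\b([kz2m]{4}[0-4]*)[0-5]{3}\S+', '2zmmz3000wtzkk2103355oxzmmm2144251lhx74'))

False

Here no position works, so the call returns None, and `bool(None)` is False.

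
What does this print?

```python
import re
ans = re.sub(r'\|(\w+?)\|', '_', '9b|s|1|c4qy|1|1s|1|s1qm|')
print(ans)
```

9b_1_1_1_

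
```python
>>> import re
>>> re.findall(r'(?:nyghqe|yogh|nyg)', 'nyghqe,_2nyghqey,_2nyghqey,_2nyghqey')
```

`|` is ordered: at each position the engine commits to the first alternative that works.
With no groups in the pattern, `findall` gives back each whole match — 4 here.

['nyghqe', 'nyghqe', 'nyghqe', 'nyghqe']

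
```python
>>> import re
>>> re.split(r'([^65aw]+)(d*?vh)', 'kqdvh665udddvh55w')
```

['', 'kqd', 'vh', '665', 'uddd', 'vh', '55w']

This matches one or more of any character except [65aw] (captured); then zero or more of the literal 'd' (lazy), then the literal 'vh' (captured).
Matches to split on: at [0:5] → 'kqdvh'; at [8:14] → 'udddvh'.
`re.split` interleaves the captured-group text with the surrounding fragments.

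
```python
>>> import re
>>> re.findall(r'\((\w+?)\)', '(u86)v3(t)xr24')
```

Scanning left to right: at [0:5] match '(u86)', group 1 = 'u86'; at [7:10] match '(t)', group 1 = 't'.
With a single group, `findall` returns only what that group captured — 2 items.

['u86', 't']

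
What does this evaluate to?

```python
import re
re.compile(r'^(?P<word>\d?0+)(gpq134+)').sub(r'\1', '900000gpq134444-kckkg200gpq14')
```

The pattern matches anchored at the start of the string; then optionally a digit, then one or more of a literal '0' (captured as 'word'); then the literal 'gpq', then the literal '13', then one or more of the literal '4' (captured).
Matches: at [0:15] → '900000gpq134444'.
The replacement refers to a captured group, so each match is rewritten using its own captured text.

'900000-kckkg200gpq14'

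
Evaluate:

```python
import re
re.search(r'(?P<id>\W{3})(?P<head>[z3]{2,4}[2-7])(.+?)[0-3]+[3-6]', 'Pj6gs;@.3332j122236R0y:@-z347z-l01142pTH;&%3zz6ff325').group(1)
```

This matches exactly 3 of a non-word character (captured as 'id'); then 2 to 4 of one of [z3], then a character in [2-7] (captured as 'head'); then one or more of any character (lazy) (captured); then one or more of a character in [0-3], then a character in [3-6].
`re.search` scans for the first position where the pattern succeeds.
The match spans [5:19] → ';@.3332j122236'.
Captured: group 1 = ';@.', group 2 = '3332', group 3 = 'j'.

';@.'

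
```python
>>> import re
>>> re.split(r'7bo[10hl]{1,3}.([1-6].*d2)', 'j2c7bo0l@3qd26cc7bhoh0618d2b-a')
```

['j2c', '3qd26cc7bhoh0618d2', 'b-a']

Pattern: the literal '7bo', then 1 to 3 of one of [10hl], then any character; then a character in [1-6], then zero or more of any character, then the literal 'd2' (captured).
Matches to split on: at [3:27] → '7bo0l@3qd26cc7bhoh0618d2'.
With a capturing group present, the delimiter's captured portion is kept in the result list.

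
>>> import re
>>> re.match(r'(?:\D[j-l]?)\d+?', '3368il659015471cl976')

None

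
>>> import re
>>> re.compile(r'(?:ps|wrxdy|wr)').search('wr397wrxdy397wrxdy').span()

(0, 2)

The match spans [0:2] → 'wr'.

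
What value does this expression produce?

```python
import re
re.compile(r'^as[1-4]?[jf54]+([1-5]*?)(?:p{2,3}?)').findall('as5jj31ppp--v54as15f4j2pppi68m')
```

['31']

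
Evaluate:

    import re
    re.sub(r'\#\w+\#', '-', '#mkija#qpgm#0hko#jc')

'-qpgm-jc'

`sub` substitutes '-' at each match site.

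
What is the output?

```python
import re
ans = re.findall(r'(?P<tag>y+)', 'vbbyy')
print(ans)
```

['yy']

Because there's exactly one group, `findall` drops the full match and keeps group 1 from the one hit.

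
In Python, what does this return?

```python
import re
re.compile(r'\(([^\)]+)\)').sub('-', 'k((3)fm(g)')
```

'k-fm-'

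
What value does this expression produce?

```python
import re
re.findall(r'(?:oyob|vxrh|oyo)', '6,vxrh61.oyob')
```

['vxrh', 'oyob']

Alternation isn't longest-match — the leftmost alternative that fits at this position is chosen.
Walking the string: at [2:6] → 'vxrh'; at [9:13] → 'oyob'.
Since nothing is captured, `findall` lists the 2 matched substrings directly.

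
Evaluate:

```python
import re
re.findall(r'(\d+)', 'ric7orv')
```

['7']

With a single group, `findall` returns only what that group captured — 1 item.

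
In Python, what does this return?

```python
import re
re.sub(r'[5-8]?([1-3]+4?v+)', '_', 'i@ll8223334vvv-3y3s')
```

Every occurrence is swapped for '_'.

'i@ll_-3y3s'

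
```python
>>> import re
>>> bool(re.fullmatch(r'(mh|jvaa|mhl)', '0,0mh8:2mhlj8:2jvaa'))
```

False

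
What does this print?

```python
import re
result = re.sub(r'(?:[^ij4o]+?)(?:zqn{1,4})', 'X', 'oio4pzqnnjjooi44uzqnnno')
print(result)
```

This matches one or more of any character except [ij4o] (lazy) (non-capturing group); then the literal 'zq', then 1 to 4 of a literal 'n' (non-capturing group).
Each match is replaced by 'X'.

oio4Xjjooi44Xo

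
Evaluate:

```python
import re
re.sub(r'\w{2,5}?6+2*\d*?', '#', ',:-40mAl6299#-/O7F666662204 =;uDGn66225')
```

',:-#99#-/#04 =;#5'

Because the quantifier is non-greedy, it stops expanding at the earliest point where the rest of the pattern can succeed.
`sub` substitutes '#' at each match site.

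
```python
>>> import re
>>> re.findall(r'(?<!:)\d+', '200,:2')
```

['200']

The negative lookahead/lookbehind blocks any match where the forbidden context is present.
Since nothing is captured, `findall` lists the 1 matched substring directly.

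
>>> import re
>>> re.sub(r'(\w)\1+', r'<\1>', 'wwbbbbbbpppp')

'<w><b><p>'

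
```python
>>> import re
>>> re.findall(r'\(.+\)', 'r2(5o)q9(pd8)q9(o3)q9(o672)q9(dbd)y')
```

With no groups in the pattern, `findall` gives back each whole match — 1 here.

['(5o)q9(pd8)q9(o3)q9(o672)q9(dbd)']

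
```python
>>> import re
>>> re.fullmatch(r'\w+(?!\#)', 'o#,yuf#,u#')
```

None

The negative lookaround is zero-width — it rules out positions where the adjacent text would match, without consuming anything.
`fullmatch` succeeds only if the pattern covers the string from start to end.
Here there's no way to consume every character, so the call returns None.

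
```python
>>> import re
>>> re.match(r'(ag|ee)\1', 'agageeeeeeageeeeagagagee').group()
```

`match` is anchored at position 0; if the pattern doesn't fit there, it returns None.
The match spans [0:4] → 'agag'.

'agag'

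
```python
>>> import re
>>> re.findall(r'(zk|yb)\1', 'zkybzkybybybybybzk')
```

['yb', 'yb']

`\1` is not a pattern — it's the concrete string captured by group 1, re-applied verbatim.
`findall` collects group 1 from each match (2 total).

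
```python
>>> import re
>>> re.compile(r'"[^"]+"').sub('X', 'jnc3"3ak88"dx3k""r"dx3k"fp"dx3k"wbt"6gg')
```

'jnc3Xdx3k"Xdx3kXdx3kX6gg'

Matches: at [4:11] → '"3ak88"'; at [16:19] → '"r"'; at [23:27] → '"fp"'; at [31:36] → '"wbt"'.
`sub` substitutes 'X' at each match site.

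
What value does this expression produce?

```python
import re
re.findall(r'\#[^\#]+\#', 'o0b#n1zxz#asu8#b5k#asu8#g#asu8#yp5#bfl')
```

['#n1zxz#', '#b5k#', '#g#', '#yp5#']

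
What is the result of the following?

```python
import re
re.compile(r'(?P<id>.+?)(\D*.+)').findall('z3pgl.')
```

The pattern matches one or more of any character (lazy) (captured as 'id'); then zero or more of a non-digit, then one or more of any character (captured).
With the lazy modifier that quantifier settles for the fewest repetitions that let the rest of the pattern succeed (the atoms after it are unaffected and can still be greedy).
Scanning left to right: at [0:6] match 'z3pgl.', groups = ('z', '3pgl.').
With 2 capturing groups, `findall` returns a 2-tuple per match.

[('z', '3pgl.')]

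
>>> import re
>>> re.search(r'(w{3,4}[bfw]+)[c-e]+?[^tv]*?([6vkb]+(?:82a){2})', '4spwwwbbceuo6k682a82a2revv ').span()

The match spans [3:21] → 'wwwbbceuo6k682a82a'.

(3, 21)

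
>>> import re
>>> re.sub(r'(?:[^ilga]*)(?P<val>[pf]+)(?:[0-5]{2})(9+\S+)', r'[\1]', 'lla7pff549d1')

'lla[f]'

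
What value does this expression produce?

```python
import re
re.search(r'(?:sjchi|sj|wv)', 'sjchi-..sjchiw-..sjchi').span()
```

(0, 5)

Branches in `(...|...)` are attempted left-to-right; the first branch that allows the whole pattern to succeed is taken.
`re.search` scans for the first position where the pattern succeeds.
The match spans [0:5] → 'sjchi'.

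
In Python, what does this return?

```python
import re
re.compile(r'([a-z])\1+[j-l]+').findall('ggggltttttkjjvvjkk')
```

A backreference is literal: `\1` must see the identical characters the first group matched.
With a single group, `findall` returns only what that group captured — 3 items.

['g', 't', 'v']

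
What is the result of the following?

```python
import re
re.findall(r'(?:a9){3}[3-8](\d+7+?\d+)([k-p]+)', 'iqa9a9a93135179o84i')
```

[('135179', 'o')]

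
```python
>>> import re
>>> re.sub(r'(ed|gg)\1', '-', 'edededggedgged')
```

'-edggedgged'

After group 1 captures some text, `\1` only succeeds where that same text appears again.
Matches: at [0:4] → 'eded'.
Every occurrence is swapped for '-'.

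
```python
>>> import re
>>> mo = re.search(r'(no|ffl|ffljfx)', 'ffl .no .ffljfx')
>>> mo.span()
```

The match spans [0:3] → 'ffl'.

(0, 3)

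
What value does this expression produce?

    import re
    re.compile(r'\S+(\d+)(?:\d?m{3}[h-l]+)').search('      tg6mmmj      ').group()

'tg6mmmj'

This matches one or more of a non-whitespace character; then one or more of a digit (captured); then optionally a digit, then exactly 3 of the literal 'm', then one or more of a character in [h-l] (non-capturing group).
`re.search` tries every starting position until one works.
The match spans [6:13] → 'tg6mmmj'.
Captured: group 1 = '6'.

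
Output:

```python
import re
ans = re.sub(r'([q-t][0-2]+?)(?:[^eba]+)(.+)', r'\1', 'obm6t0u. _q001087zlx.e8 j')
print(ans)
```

obm6t0

Pattern: a character in [q-t], then one or more of a character in [0-2] (lazy) (captured); then one or more of any character except [eba] (non-capturing group); then one or more of any character (captured).
`\1` in the replacement pulls in group 1's text for each match.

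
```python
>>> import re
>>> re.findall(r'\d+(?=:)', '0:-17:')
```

['0', '17']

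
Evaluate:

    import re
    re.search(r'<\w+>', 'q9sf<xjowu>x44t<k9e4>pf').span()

(4, 11)

Unlike `match`, `search` isn't anchored — it looks for the pattern anywhere in the string.
The match spans [4:11] → '<xjowu>'.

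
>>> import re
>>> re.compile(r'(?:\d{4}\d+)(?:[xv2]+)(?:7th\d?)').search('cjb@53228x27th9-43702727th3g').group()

Pattern: exactly 4 of a digit, then one or more of a digit (non-capturing group); then one or more of one of [xv2] (non-capturing group); then the literal '7th', then optionally a digit (non-capturing group).
The match spans [4:15] → '53228x27th9'.

'53228x27th9'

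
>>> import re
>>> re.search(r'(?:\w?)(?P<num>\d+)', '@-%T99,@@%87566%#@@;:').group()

'T99'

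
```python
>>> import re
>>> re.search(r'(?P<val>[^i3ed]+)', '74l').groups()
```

('74l',)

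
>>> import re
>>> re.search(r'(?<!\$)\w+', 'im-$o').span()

Because the assertion is negative and zero-width, positions next to the forbidden text are skipped.
`re.search` tries every starting position until one works.
The match spans [0:2] → 'im'.

(0, 2)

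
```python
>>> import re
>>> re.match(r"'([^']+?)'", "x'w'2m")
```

`match` is anchored at position 0; if the pattern doesn't fit there, it returns None.
Here the pattern fails at index 0, so the call returns None.

None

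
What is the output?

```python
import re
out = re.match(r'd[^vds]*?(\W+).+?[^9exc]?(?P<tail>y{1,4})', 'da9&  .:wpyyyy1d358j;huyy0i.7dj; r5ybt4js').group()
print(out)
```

The pattern matches the literal 'd', then zero or more of any character except [vds] (lazy); then one or more of a non-word character (captured); then one or more of any character (lazy), then optionally any character except [9exc]; then 1 to 4 of a literal 'y' (captured as 'tail').
A `+?`/`*?`/`{m,n}?` starts at its minimum and grows only as far as needed for what follows to match.
`re.match` won't scan ahead — the pattern has to work from the very first character.
The match spans [0:14] → 'da9&  .:wpyyyy'.
Captured: group 1 = '&  .:', group 2 = 'yyyy'.

da9&  .:wpyyyy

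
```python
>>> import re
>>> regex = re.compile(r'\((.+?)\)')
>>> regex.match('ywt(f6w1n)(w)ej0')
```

None

`re.match` won't scan ahead — the pattern has to work from the very first character.
Here position 0 doesn't satisfy it, so the call returns None.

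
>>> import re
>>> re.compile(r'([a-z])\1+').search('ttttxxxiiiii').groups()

('t',)

The match spans [0:4] → 'tttt'.
Captured: group 1 = 't'.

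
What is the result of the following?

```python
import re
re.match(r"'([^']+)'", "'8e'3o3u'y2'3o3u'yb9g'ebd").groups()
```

`match` is anchored at position 0; if the pattern doesn't fit there, it returns None.
The match spans [0:4] → "'8e'".
Captured: group 1 = '8e'.

('8e',)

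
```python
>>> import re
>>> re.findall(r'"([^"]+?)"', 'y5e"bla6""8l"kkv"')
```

['bla6', '8l']

With a single group, `findall` returns only what that group captured — 2 items.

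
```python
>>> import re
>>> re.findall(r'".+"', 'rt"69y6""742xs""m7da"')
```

['"69y6""742xs""m7da"']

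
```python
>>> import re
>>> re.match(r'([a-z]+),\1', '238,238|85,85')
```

The backreference `\1` re-matches whatever the first group consumed, character for character.
`match` is anchored at position 0; if the pattern doesn't fit there, it returns None.
Here the string doesn't start with a match, so the call returns None.

None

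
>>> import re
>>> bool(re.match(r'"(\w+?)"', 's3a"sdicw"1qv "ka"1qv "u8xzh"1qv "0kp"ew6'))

False

`match` is anchored at position 0; if the pattern doesn't fit there, it returns None.
Here the string doesn't start with a match, so the call returns None, and `bool(None)` is False.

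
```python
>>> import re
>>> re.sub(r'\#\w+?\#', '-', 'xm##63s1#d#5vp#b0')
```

'xm#-d-b0'

Matches: at [3:9] → '#63s1#'; at [10:15] → '#5vp#'.
Each match is replaced by '-'.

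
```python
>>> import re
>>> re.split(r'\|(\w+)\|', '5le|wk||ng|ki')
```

['5le', 'wk', '', 'ng', 'ki']

Matches to split on: at [3:7] → '|wk|'; at [7:11] → '|ng|'.
Because the pattern has a capturing group, `split` also inserts each captured text between the pieces.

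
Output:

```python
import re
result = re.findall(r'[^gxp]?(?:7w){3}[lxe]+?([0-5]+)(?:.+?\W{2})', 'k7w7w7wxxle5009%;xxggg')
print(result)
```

['500']

Pattern: optionally any character except [gxp], then the literal '7w' repeated 3 times, then one or more of one of [lxe] (lazy); then one or more of a character in [0-5] (captured); then one or more of any character (lazy), then exactly 2 of a non-word character (non-capturing group).
Walking the string: at [0:17] match 'k7w7w7wxxle5009%;', group 1 = '500'.
Because there's exactly one group, `findall` drops the full match and keeps group 1 from the one hit.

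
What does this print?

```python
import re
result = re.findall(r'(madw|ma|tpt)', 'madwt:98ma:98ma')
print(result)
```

['madw', 'ma', 'ma']

Branches in `(...|...)` are attempted left-to-right; the first branch that allows the whole pattern to succeed is taken.
Because there's exactly one group, `findall` drops the full match and keeps group 1 from each hit.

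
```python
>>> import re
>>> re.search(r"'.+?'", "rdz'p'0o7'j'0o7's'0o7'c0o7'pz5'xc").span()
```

(3, 6)

With the lazy modifier that quantifier settles for the fewest repetitions that let the rest of the pattern succeed (the atoms after it are unaffected and can still be greedy).
`re.search` tries every starting position until one works.
The match spans [3:6] → "'p'".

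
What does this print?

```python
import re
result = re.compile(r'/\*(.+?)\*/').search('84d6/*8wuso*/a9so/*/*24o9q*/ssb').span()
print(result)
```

With the lazy modifier that quantifier settles for the fewest repetitions that let the rest of the pattern succeed (the atoms after it are unaffected and can still be greedy).
Unlike `match`, `search` isn't anchored — it looks for the pattern anywhere in the string.
The match spans [4:13] → '/*8wuso*/'.
Captured: group 1 = '8wuso'.

(4, 13)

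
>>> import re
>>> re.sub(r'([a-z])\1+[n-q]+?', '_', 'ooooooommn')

'__'

`\1` is not a pattern — it's the concrete string captured by group 1, re-applied verbatim.
Matches: at [0:7] → 'ooooooo'; at [7:10] → 'mmn'.
Each match is replaced by '_'.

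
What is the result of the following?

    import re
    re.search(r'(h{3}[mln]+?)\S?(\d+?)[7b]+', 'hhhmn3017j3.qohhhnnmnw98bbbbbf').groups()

('hhhm', '301')

The pattern matches exactly 3 of the literal 'h', then one or more of one of [mln] (lazy) (captured); then optionally a non-whitespace character; then one or more of a digit (lazy) (captured); then one or more of one of [7b].
Lazy quantifiers expand one character at a time until the remainder of the pattern can match.
`re.search` tries every starting position until one works.
The match spans [0:9] → 'hhhmn3017'.
Captured: group 1 = 'hhhm', group 2 = '301'.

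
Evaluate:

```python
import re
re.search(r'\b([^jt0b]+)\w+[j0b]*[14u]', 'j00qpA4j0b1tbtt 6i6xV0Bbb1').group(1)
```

' 6i6xV'

The pattern matches a word boundary (`\b`, zero-width); then one or more of any character except [jt0b] (captured); then one or more of a word character, then zero or more of one of [j0b], then one of [14u].
`search` walks the string left to right and returns the first match it finds.
The match spans [15:26] → ' 6i6xV0Bbb1'.
Captured: group 1 = ' 6i6xV'.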